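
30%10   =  0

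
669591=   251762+417829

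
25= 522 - 497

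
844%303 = 238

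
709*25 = 17725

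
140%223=140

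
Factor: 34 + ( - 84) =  - 50 = - 2^1*5^2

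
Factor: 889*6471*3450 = 19846880550 = 2^1*3^3*5^2*7^1*23^1*127^1*719^1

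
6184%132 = 112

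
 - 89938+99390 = 9452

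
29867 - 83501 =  - 53634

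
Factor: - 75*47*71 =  - 250275 =- 3^1*5^2*47^1*71^1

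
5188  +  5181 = 10369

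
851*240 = 204240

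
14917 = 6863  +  8054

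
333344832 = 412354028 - 79009196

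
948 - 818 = 130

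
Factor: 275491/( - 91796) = -2^( -2) * 53^( - 1 )*433^( - 1 ) * 275491^1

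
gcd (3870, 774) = 774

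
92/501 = 92/501 = 0.18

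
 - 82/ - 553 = 82/553 = 0.15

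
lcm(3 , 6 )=6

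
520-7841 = -7321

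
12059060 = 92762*130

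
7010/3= 7010/3= 2336.67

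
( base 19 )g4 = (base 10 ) 308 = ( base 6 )1232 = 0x134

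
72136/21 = 3435+1/21=   3435.05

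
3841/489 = 3841/489 = 7.85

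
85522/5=17104 + 2/5 = 17104.40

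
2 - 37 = -35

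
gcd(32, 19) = 1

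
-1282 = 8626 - 9908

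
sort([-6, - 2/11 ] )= [ - 6, - 2/11]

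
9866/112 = 4933/56 = 88.09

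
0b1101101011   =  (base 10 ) 875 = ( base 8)1553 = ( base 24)1cb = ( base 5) 12000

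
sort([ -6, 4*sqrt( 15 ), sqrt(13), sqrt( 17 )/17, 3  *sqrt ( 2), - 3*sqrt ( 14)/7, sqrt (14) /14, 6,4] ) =[ - 6,  -  3*sqrt ( 14 ) /7,sqrt (17) /17 , sqrt( 14)/14, sqrt (13 ),4,3*sqrt( 2), 6,4*sqrt (15) ]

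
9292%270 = 112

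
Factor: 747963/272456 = 2^(- 3 )*3^2*41^1*2027^1*34057^( - 1)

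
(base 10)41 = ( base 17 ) 27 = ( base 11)38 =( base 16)29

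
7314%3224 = 866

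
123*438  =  53874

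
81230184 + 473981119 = 555211303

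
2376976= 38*62552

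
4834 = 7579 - 2745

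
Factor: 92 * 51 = 2^2*3^1*17^1 * 23^1 = 4692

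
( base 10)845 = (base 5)11340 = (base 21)1J5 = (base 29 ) 104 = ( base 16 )34d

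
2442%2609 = 2442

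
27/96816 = 9/32272= 0.00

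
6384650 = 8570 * 745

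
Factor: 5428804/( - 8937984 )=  - 1357201/2234496 = - 2^( - 7 )*3^ ( - 1 ) * 11^(  -  1 ) * 23^( - 2 )*1357201^1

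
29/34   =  29/34=0.85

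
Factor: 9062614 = 2^1*11^1 *411937^1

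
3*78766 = 236298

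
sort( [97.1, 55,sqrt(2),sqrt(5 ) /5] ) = [sqrt (5)/5,sqrt( 2), 55,97.1]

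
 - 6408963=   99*( - 64737 )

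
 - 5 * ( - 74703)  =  373515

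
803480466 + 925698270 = 1729178736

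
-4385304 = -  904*4851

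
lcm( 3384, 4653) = 37224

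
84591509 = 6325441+78266068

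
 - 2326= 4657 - 6983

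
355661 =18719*19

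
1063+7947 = 9010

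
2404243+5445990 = 7850233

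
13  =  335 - 322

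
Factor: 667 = 23^1*29^1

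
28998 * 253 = 7336494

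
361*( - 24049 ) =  - 8681689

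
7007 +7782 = 14789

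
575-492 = 83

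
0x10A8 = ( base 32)458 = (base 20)ad4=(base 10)4264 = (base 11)3227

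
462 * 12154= 5615148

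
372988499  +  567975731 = 940964230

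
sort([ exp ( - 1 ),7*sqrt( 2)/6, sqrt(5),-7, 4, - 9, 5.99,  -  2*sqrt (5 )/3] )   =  [- 9,- 7, - 2*sqrt( 5 ) /3,exp( - 1), 7*sqrt(2) /6, sqrt( 5),4, 5.99 ]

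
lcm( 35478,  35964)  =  2625372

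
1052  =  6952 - 5900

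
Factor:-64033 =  - 64033^1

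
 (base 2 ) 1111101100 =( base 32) VC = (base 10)1004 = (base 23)1kf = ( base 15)46e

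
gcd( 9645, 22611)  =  3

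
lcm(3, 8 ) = 24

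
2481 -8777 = -6296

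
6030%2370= 1290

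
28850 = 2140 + 26710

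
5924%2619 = 686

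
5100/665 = 1020/133 = 7.67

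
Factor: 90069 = 3^1*7^1*4289^1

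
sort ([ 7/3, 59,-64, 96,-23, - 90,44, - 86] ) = [ - 90, - 86, - 64,  -  23 , 7/3, 44, 59,96] 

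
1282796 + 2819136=4101932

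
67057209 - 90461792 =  - 23404583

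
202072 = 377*536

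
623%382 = 241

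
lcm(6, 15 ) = 30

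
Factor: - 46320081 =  - 3^1*19^1*812633^1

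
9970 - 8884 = 1086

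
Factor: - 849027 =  - 3^1* 283009^1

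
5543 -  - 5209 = 10752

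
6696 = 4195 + 2501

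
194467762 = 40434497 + 154033265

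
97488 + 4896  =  102384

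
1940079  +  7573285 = 9513364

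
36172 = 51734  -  15562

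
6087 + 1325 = 7412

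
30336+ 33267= 63603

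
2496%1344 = 1152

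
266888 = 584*457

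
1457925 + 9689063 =11146988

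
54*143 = 7722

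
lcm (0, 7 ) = 0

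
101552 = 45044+56508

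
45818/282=22909/141 = 162.48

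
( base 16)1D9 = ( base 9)575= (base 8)731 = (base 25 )IN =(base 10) 473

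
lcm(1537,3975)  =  115275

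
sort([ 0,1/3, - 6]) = [ - 6, 0 , 1/3 ]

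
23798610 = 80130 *297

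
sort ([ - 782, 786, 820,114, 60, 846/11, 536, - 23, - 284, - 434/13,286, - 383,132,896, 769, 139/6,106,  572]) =[ - 782, - 383, - 284,-434/13, - 23,139/6, 60, 846/11,106, 114, 132, 286,536,572, 769, 786,  820,896 ]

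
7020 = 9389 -2369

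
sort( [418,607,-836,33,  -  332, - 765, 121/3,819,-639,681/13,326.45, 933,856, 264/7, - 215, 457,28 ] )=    [ - 836,-765,  -  639, - 332,- 215, 28, 33, 264/7, 121/3,681/13, 326.45,418, 457,607,819, 856,933 ] 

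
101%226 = 101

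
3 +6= 9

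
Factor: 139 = 139^1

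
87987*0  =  0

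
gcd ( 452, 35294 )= 2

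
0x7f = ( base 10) 127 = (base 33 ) 3s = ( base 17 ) 78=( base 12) A7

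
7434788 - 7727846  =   - 293058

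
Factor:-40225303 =- 163^1 * 246781^1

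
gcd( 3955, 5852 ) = 7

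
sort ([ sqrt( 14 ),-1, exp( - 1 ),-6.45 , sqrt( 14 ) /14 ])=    [  -  6.45, - 1 , sqrt(14)/14,  exp( - 1),sqrt( 14 ) ] 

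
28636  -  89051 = - 60415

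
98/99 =98/99 =0.99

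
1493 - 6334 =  - 4841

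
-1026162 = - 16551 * 62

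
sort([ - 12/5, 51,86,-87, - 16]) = [ - 87, - 16, - 12/5,51,86] 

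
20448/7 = 2921 + 1/7 = 2921.14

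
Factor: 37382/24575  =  2^1*5^(-2) * 983^( -1)*18691^1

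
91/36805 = 91/36805 = 0.00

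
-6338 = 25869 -32207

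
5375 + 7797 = 13172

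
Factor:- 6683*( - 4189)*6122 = 2^1*41^1 * 59^1 * 71^1*163^1*3061^1 = 171385922614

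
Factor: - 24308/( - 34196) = 59/83 = 59^1*83^( - 1)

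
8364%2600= 564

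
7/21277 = 7/21277  =  0.00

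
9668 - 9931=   -  263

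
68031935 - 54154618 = 13877317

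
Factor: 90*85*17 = 2^1*3^2*5^2 * 17^2  =  130050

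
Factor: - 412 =  -  2^2*103^1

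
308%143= 22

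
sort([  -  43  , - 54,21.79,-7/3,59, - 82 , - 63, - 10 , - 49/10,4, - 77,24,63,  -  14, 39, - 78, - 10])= [  -  82, - 78 ,-77,-63,-54, - 43 ,-14 ,- 10, - 10 , - 49/10, - 7/3, 4,21.79,24,39,59 , 63]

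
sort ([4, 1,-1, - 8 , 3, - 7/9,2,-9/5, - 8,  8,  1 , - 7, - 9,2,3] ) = [ - 9, - 8, - 8, - 7, - 9/5, - 1,-7/9, 1,1,2,2, 3, 3,4, 8 ]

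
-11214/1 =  - 11214 = - 11214.00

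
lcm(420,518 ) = 15540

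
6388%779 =156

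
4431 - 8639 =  - 4208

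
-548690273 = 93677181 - 642367454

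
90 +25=115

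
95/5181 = 95/5181 = 0.02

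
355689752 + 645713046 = 1001402798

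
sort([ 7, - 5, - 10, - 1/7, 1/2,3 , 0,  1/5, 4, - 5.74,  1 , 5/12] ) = [ - 10, - 5.74, - 5, - 1/7, 0, 1/5, 5/12  ,  1/2 , 1, 3, 4, 7] 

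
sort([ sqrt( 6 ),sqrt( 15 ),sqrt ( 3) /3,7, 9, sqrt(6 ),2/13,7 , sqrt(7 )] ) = [2/13,sqrt(3 )/3,sqrt( 6 ), sqrt( 6 ),sqrt ( 7 ),sqrt ( 15 ), 7,7,9 ] 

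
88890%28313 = 3951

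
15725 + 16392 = 32117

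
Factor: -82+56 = -2^1*13^1 =-26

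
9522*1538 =14644836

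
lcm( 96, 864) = 864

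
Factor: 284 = 2^2*71^1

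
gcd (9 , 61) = 1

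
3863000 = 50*77260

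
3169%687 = 421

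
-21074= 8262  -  29336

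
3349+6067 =9416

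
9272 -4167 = 5105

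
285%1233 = 285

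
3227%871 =614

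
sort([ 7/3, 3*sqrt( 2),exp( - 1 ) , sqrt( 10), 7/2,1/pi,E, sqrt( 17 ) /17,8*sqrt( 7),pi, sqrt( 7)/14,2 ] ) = [ sqrt(7)/14,sqrt ( 17 )/17, 1/pi,exp( - 1 ),2, 7/3,E,pi,sqrt( 10 ),7/2, 3*sqrt(2), 8*sqrt(7)] 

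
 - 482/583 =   -  1 +101/583 = - 0.83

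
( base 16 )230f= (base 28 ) BCF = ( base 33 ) 87w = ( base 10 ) 8975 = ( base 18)19CB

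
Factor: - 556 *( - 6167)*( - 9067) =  - 2^2*7^1*139^1*881^1*9067^1 = - 31089401084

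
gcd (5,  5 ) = 5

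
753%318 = 117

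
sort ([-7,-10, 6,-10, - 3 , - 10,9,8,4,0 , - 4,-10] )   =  [  -  10 , - 10, -10,- 10, - 7,-4, - 3,0 , 4, 6,8, 9 ]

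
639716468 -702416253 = -62699785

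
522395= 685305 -162910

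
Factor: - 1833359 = -11^1 * 166669^1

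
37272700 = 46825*796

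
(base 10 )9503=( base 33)8nw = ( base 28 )C3B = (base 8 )22437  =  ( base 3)111000222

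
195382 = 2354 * 83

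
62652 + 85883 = 148535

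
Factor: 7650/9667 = 2^1 * 3^2*5^2* 7^(  -  1) *17^1*1381^( - 1)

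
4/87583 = 4/87583=0.00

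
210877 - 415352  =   - 204475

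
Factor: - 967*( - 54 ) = 2^1*3^3*967^1 = 52218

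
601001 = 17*35353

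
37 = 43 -6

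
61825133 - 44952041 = 16873092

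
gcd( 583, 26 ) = 1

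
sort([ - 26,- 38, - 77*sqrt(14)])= [ - 77*sqrt(14 ), - 38, - 26]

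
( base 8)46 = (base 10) 38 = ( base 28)1a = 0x26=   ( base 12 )32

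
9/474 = 3/158 = 0.02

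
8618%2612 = 782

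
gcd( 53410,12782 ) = 14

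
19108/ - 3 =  - 19108/3 = - 6369.33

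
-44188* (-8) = 353504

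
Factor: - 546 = -2^1*3^1*7^1*13^1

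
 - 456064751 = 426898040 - 882962791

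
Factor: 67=67^1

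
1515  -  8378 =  - 6863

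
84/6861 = 28/2287 = 0.01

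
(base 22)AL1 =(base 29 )68P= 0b1010010110111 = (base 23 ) A0D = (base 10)5303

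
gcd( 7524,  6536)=76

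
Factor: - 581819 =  - 7^1*83117^1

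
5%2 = 1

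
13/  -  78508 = -13/78508 =- 0.00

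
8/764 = 2/191 = 0.01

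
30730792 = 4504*6823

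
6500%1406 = 876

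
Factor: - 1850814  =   - 2^1*3^2*7^1 * 37^1 * 397^1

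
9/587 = 9/587=0.02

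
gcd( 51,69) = 3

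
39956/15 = 39956/15 = 2663.73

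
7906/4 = 3953/2 =1976.50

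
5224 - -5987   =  11211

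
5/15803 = 5/15803 = 0.00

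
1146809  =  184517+962292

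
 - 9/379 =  - 1  +  370/379 = -  0.02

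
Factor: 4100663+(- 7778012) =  - 3^1 * 13^1*94291^1 =- 3677349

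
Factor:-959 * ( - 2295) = 2200905 = 3^3 * 5^1*7^1 * 17^1*137^1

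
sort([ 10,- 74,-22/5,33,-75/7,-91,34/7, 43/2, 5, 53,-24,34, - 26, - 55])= [  -  91, - 74,  -  55, - 26, - 24,-75/7, - 22/5,34/7,5,10, 43/2, 33, 34, 53 ] 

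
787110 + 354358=1141468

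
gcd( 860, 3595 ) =5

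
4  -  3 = 1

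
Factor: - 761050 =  - 2^1*5^2*31^1*491^1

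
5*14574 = 72870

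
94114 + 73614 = 167728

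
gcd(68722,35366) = 2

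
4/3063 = 4/3063 = 0.00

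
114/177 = 38/59 = 0.64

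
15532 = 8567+6965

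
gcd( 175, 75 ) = 25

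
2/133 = 2/133=   0.02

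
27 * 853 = 23031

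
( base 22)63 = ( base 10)135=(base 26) 55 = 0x87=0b10000111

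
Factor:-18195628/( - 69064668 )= 4548907/17266167  =  3^(  -  2 ) * 11^1*413537^1 * 1918463^(-1 ) 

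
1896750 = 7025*270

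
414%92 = 46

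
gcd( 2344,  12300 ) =4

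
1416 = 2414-998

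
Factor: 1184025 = 3^1 *5^2 * 15787^1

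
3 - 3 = 0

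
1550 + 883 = 2433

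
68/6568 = 17/1642=0.01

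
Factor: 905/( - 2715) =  - 3^( - 1 ) = - 1/3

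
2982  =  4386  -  1404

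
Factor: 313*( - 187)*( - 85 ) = 4975135 = 5^1 * 11^1*17^2*313^1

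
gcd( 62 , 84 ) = 2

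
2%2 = 0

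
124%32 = 28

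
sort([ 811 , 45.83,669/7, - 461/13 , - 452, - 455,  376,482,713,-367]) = [ - 455, - 452, - 367, - 461/13,45.83, 669/7,376, 482,713,811] 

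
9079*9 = 81711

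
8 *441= 3528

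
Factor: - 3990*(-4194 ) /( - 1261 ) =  - 16734060/1261 = - 2^2* 3^3*5^1*7^1*13^ ( - 1)*19^1*97^( - 1 ) *233^1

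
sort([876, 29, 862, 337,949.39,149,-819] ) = [ - 819, 29, 149, 337, 862, 876,949.39]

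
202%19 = 12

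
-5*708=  - 3540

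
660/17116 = 15/389 = 0.04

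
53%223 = 53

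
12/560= 3/140 = 0.02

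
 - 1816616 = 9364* ( - 194) 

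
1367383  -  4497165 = - 3129782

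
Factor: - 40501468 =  - 2^2*7^1*  607^1*2383^1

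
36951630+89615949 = 126567579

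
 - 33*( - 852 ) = 28116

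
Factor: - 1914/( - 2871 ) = 2^1*3^( - 1) = 2/3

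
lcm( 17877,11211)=661449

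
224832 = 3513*64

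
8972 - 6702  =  2270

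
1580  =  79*20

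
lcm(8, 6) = 24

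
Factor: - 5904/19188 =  - 2^2*13^ (-1) = - 4/13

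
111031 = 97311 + 13720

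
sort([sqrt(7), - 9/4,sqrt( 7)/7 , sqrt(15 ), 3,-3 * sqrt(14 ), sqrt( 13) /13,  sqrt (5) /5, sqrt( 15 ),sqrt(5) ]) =[ - 3*sqrt( 14) , - 9/4, sqrt(13 )/13, sqrt(7)/7 , sqrt(  5 ) /5,sqrt(5), sqrt(7 ), 3 , sqrt( 15),sqrt(15) ] 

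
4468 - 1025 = 3443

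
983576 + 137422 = 1120998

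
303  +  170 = 473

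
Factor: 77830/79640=43/44  =  2^(-2)*11^( - 1)*43^1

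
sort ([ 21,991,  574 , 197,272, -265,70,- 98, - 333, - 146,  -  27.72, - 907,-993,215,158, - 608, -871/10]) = [ - 993, - 907, - 608,-333,-265,- 146, - 98,-871/10, - 27.72,21, 70,158,197,215, 272, 574 , 991]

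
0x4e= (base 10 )78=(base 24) 36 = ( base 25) 33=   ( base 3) 2220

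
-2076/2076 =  - 1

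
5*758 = 3790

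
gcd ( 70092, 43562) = 2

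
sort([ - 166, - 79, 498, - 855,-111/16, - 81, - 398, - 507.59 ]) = [ - 855, - 507.59,-398, - 166, - 81, - 79,-111/16, 498 ] 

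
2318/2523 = 2318/2523 = 0.92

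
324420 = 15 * 21628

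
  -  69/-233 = 69/233=0.30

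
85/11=85/11  =  7.73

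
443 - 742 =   -  299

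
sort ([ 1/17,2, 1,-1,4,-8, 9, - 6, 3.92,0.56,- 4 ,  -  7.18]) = [-8, - 7.18, - 6, - 4 ,  -  1,1/17, 0.56, 1, 2, 3.92,4, 9]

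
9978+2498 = 12476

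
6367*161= 1025087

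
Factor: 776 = 2^3* 97^1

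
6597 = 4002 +2595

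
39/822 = 13/274 = 0.05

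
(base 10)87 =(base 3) 10020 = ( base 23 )3i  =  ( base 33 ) 2L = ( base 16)57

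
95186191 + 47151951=142338142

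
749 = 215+534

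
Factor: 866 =2^1*433^1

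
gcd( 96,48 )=48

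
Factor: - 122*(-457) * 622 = 34678988 = 2^2*61^1 * 311^1 * 457^1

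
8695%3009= 2677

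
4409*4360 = 19223240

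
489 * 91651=44817339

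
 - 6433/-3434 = 1 + 2999/3434 = 1.87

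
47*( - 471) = -22137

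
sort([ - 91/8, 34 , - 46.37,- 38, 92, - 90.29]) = [ - 90.29,  -  46.37, - 38, - 91/8,34,92 ]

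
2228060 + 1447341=3675401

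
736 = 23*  32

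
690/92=7 + 1/2 = 7.50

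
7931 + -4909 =3022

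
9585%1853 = 320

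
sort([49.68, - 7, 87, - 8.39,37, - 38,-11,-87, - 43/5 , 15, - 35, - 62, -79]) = [ - 87,-79,  -  62,-38,-35, - 11, - 43/5, - 8.39, - 7,15 , 37, 49.68 , 87]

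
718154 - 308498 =409656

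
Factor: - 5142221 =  - 7^1 * 157^1*4679^1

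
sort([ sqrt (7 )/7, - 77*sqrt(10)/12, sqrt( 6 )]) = [-77*sqrt( 10)/12, sqrt (7 )/7, sqrt( 6 )]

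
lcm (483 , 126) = 2898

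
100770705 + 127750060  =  228520765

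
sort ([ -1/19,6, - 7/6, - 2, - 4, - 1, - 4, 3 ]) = [ - 4, - 4,-2, - 7/6, - 1, - 1/19,3, 6]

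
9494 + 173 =9667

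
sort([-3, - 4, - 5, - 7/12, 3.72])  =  [-5, - 4, - 3,  -  7/12, 3.72]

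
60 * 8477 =508620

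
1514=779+735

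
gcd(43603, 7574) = 7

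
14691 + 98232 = 112923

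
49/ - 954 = -1 + 905/954 = - 0.05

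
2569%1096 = 377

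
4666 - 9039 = - 4373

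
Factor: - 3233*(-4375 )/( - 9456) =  - 14144375/9456 = - 2^( - 4 )*3^( - 1)*5^4*7^1*53^1*61^1*197^( - 1 ) 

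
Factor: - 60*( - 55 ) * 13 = 42900 =2^2*3^1*5^2*11^1 *13^1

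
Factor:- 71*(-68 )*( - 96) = -463488 = -2^7*3^1*17^1*71^1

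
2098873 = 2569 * 817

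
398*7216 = 2871968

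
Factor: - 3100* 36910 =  - 2^3*5^3  *31^1*3691^1 =- 114421000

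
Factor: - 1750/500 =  - 2^( - 1 )*7^1 = - 7/2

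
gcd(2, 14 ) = 2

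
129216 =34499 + 94717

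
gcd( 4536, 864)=216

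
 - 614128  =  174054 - 788182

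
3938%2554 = 1384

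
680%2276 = 680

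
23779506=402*59153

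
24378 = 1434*17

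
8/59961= 8/59961 = 0.00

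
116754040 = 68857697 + 47896343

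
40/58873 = 40/58873 = 0.00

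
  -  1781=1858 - 3639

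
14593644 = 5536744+9056900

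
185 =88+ 97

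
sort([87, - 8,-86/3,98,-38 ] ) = [ - 38,-86/3, - 8, 87,  98]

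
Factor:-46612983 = -3^1*15537661^1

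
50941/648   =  50941/648=   78.61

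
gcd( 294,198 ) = 6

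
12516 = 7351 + 5165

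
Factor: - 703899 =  - 3^2*7^1*11173^1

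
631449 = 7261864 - 6630415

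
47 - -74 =121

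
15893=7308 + 8585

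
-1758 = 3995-5753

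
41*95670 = 3922470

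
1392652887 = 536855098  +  855797789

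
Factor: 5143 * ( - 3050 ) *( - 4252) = 2^3 * 5^2 * 37^1 * 61^1 * 139^1 * 1063^1 = 66697509800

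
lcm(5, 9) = 45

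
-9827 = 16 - 9843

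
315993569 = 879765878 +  - 563772309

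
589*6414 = 3777846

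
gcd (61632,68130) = 18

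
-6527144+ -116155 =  - 6643299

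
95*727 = 69065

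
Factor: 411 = 3^1*137^1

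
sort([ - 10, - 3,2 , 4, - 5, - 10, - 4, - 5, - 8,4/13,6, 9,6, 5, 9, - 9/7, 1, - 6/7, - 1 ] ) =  [ - 10,-10,  -  8, - 5, - 5, - 4,  -  3, - 9/7,-1, - 6/7,4/13,1,2, 4,5,  6,6, 9,  9 ] 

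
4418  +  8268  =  12686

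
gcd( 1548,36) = 36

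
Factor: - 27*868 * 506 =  - 11858616 = -2^3*3^3*7^1*11^1*23^1*31^1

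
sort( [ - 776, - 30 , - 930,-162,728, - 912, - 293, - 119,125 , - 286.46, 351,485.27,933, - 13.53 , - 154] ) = [ - 930, - 912, - 776,-293, - 286.46, - 162, - 154, - 119, - 30, - 13.53,125,351,485.27,728,933]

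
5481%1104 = 1065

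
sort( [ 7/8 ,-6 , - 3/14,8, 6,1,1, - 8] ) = [ - 8, - 6, - 3/14, 7/8,  1 , 1,6, 8 ]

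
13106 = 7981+5125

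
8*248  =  1984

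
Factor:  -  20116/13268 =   -  47/31 = -31^ (-1)*47^1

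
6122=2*3061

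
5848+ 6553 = 12401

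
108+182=290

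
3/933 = 1/311 = 0.00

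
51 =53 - 2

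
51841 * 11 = 570251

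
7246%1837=1735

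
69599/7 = 9942 + 5/7 = 9942.71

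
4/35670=2/17835=0.00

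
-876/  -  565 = 876/565 = 1.55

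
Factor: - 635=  - 5^1*127^1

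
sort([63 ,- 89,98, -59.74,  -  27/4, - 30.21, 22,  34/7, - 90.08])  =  [ - 90.08, - 89,- 59.74 ,-30.21,  -  27/4,34/7, 22, 63,98]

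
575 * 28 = 16100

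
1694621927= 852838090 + 841783837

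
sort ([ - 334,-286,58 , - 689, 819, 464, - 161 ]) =[ - 689, - 334, - 286, - 161,  58,464,819]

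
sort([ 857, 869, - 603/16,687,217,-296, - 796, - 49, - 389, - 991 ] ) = [ - 991, - 796,  -  389, - 296,-49, - 603/16,217, 687,857,869 ] 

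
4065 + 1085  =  5150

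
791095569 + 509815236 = 1300910805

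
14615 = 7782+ 6833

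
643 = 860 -217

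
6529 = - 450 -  - 6979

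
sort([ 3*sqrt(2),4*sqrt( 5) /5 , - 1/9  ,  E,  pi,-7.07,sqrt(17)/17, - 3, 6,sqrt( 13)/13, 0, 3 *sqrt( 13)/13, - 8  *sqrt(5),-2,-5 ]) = [ - 8*sqrt(5 ), - 7.07,-5  , -3, -2,-1/9 , 0, sqrt( 17) /17,sqrt( 13)/13, 3*sqrt( 13 ) /13,4*sqrt( 5)/5, E,  pi,3*sqrt ( 2),  6]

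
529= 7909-7380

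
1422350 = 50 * 28447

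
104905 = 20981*5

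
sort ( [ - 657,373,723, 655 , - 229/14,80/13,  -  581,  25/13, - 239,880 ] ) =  [ - 657, - 581,  -  239, -229/14 , 25/13,80/13,373, 655, 723,880] 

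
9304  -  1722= 7582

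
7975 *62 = 494450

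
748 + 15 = 763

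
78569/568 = 138 + 185/568 = 138.33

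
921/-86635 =-921/86635 = - 0.01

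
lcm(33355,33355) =33355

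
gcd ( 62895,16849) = 7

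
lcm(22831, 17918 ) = 1415522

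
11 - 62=- 51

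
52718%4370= 278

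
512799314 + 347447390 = 860246704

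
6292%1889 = 625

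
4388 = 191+4197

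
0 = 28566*0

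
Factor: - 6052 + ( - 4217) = -10269= - 3^2 * 7^1*163^1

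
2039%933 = 173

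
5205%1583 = 456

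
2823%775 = 498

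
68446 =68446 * 1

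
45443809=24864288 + 20579521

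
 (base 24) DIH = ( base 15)2542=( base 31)881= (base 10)7937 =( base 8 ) 17401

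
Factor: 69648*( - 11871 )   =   - 826791408 = - 2^4*3^3 * 1319^1*1451^1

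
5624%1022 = 514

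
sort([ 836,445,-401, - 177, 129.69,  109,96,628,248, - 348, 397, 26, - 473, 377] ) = [ - 473, - 401, - 348, -177,26, 96, 109,129.69,248 , 377,397 , 445,628,836]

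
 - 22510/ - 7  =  22510/7 = 3215.71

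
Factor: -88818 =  - 2^1 *3^1*113^1*131^1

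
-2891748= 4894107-7785855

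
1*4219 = 4219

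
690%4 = 2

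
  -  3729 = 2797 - 6526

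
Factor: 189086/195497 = 2^1*94543^1*195497^(-1 )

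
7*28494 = 199458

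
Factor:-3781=-19^1*199^1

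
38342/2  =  19171 =19171.00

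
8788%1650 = 538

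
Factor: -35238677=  - 401^1*87877^1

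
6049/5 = 6049/5=1209.80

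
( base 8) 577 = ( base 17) 159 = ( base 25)F8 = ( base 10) 383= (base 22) H9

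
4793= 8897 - 4104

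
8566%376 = 294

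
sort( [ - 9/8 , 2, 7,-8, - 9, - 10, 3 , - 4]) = [ - 10, - 9, - 8 ,-4 , -9/8 , 2, 3,  7]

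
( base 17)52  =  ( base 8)127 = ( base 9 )106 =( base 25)3C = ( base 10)87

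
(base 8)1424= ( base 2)1100010100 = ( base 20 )1j8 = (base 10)788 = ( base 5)11123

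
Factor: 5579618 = 2^1*11^1*127^1*1997^1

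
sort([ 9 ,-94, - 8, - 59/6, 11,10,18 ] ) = [ - 94, - 59/6, - 8,9, 10, 11,18 ]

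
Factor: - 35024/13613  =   - 2^4*11^1*199^1*13613^( - 1 ) 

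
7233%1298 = 743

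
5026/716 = 7 + 7/358 = 7.02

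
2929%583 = 14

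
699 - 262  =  437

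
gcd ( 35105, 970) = 5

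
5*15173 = 75865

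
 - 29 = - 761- - 732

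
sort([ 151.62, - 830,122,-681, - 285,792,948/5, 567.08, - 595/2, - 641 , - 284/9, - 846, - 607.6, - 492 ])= [-846, - 830, - 681 ,  -  641, - 607.6, - 492, -595/2, - 285, - 284/9,122,151.62,948/5,567.08,792]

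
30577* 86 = 2629622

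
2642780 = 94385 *28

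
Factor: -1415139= - 3^1*11^1*19^1*37^1*61^1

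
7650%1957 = 1779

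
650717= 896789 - 246072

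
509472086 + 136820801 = 646292887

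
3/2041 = 3/2041 =0.00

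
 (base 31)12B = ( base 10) 1034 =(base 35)TJ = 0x40a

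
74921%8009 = 2840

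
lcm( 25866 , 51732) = 51732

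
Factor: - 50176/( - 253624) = 2^7*647^( - 1 ) =128/647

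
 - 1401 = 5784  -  7185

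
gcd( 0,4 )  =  4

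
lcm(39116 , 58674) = 117348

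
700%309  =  82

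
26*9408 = 244608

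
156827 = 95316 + 61511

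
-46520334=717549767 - 764070101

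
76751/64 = 76751/64 = 1199.23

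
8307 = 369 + 7938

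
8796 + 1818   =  10614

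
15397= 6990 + 8407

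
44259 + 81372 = 125631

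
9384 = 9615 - 231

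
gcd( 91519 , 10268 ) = 1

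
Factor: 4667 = 13^1*359^1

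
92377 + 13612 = 105989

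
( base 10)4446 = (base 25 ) 72l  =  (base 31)4jd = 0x115E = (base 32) 4au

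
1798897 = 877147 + 921750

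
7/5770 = 7/5770=0.00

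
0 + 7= 7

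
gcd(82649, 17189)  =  1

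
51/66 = 17/22 = 0.77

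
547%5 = 2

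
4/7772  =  1/1943=0.00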